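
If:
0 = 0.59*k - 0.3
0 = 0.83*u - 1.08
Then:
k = 0.51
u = 1.30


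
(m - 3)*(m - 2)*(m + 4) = m^3 - m^2 - 14*m + 24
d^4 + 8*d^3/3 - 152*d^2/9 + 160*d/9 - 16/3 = (d - 2)*(d - 2/3)^2*(d + 6)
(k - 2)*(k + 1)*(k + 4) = k^3 + 3*k^2 - 6*k - 8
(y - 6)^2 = y^2 - 12*y + 36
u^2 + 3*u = u*(u + 3)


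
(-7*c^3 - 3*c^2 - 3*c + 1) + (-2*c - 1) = -7*c^3 - 3*c^2 - 5*c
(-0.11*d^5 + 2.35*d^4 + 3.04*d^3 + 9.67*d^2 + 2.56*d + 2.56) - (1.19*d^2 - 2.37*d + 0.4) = -0.11*d^5 + 2.35*d^4 + 3.04*d^3 + 8.48*d^2 + 4.93*d + 2.16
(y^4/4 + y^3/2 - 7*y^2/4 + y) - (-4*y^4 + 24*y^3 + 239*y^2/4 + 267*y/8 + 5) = 17*y^4/4 - 47*y^3/2 - 123*y^2/2 - 259*y/8 - 5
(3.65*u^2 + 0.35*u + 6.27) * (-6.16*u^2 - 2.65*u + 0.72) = -22.484*u^4 - 11.8285*u^3 - 36.9227*u^2 - 16.3635*u + 4.5144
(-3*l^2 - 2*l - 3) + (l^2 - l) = -2*l^2 - 3*l - 3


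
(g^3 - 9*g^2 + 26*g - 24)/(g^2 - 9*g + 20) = (g^2 - 5*g + 6)/(g - 5)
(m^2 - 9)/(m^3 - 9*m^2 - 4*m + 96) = (m - 3)/(m^2 - 12*m + 32)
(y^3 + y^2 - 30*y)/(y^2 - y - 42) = y*(y - 5)/(y - 7)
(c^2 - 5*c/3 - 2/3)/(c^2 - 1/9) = 3*(c - 2)/(3*c - 1)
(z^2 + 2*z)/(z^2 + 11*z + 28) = z*(z + 2)/(z^2 + 11*z + 28)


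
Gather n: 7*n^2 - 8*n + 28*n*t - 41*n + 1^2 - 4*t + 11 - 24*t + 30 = 7*n^2 + n*(28*t - 49) - 28*t + 42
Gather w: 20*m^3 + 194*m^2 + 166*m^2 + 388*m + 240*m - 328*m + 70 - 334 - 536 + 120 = 20*m^3 + 360*m^2 + 300*m - 680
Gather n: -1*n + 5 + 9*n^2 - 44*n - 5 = 9*n^2 - 45*n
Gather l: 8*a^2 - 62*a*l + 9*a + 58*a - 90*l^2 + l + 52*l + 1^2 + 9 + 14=8*a^2 + 67*a - 90*l^2 + l*(53 - 62*a) + 24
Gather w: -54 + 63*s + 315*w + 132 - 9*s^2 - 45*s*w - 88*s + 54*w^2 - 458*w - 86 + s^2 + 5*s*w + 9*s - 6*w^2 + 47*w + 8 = -8*s^2 - 16*s + 48*w^2 + w*(-40*s - 96)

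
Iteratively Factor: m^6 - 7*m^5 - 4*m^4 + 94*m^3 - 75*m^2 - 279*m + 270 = (m - 3)*(m^5 - 4*m^4 - 16*m^3 + 46*m^2 + 63*m - 90) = (m - 3)*(m + 2)*(m^4 - 6*m^3 - 4*m^2 + 54*m - 45) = (m - 3)^2*(m + 2)*(m^3 - 3*m^2 - 13*m + 15) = (m - 3)^2*(m - 1)*(m + 2)*(m^2 - 2*m - 15) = (m - 3)^2*(m - 1)*(m + 2)*(m + 3)*(m - 5)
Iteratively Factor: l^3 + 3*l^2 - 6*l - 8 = (l + 4)*(l^2 - l - 2) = (l - 2)*(l + 4)*(l + 1)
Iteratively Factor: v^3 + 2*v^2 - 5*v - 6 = (v + 1)*(v^2 + v - 6) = (v + 1)*(v + 3)*(v - 2)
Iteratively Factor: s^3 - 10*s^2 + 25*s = (s - 5)*(s^2 - 5*s) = (s - 5)^2*(s)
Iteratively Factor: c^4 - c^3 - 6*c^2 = (c)*(c^3 - c^2 - 6*c) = c^2*(c^2 - c - 6) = c^2*(c - 3)*(c + 2)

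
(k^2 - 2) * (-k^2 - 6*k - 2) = -k^4 - 6*k^3 + 12*k + 4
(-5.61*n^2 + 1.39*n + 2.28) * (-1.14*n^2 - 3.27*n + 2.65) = 6.3954*n^4 + 16.7601*n^3 - 22.011*n^2 - 3.7721*n + 6.042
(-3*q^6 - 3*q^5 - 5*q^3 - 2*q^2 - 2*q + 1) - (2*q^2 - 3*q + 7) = -3*q^6 - 3*q^5 - 5*q^3 - 4*q^2 + q - 6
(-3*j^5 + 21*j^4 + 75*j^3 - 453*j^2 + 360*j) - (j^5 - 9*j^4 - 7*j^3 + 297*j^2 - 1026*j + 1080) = -4*j^5 + 30*j^4 + 82*j^3 - 750*j^2 + 1386*j - 1080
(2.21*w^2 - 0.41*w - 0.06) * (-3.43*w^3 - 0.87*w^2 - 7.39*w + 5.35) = -7.5803*w^5 - 0.5164*w^4 - 15.7694*w^3 + 14.9056*w^2 - 1.7501*w - 0.321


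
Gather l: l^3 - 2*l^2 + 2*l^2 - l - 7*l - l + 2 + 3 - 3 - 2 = l^3 - 9*l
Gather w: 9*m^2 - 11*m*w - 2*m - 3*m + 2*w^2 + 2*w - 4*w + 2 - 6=9*m^2 - 5*m + 2*w^2 + w*(-11*m - 2) - 4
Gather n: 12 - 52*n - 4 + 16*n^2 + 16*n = 16*n^2 - 36*n + 8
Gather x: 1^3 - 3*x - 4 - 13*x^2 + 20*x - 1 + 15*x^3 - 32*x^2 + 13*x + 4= 15*x^3 - 45*x^2 + 30*x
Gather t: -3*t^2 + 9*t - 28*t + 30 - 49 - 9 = -3*t^2 - 19*t - 28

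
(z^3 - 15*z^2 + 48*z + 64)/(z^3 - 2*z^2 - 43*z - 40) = (z - 8)/(z + 5)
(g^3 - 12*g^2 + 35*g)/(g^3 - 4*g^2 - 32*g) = (-g^2 + 12*g - 35)/(-g^2 + 4*g + 32)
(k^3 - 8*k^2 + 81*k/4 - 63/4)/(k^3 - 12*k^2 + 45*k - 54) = (k^2 - 5*k + 21/4)/(k^2 - 9*k + 18)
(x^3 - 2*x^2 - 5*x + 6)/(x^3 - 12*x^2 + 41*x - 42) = (x^2 + x - 2)/(x^2 - 9*x + 14)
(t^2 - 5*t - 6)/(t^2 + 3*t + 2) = (t - 6)/(t + 2)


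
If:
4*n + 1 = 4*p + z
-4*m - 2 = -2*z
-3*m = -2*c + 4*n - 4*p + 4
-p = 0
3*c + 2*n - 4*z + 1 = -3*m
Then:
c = -1/7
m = -6/7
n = -3/7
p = 0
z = -5/7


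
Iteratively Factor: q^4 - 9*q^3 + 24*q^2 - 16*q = (q)*(q^3 - 9*q^2 + 24*q - 16) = q*(q - 4)*(q^2 - 5*q + 4) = q*(q - 4)^2*(q - 1)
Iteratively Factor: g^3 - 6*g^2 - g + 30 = (g + 2)*(g^2 - 8*g + 15) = (g - 3)*(g + 2)*(g - 5)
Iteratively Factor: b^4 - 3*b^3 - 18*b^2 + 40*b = (b)*(b^3 - 3*b^2 - 18*b + 40) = b*(b - 2)*(b^2 - b - 20) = b*(b - 5)*(b - 2)*(b + 4)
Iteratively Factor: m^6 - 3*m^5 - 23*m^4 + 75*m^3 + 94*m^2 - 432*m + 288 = (m - 4)*(m^5 + m^4 - 19*m^3 - m^2 + 90*m - 72) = (m - 4)*(m + 4)*(m^4 - 3*m^3 - 7*m^2 + 27*m - 18) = (m - 4)*(m + 3)*(m + 4)*(m^3 - 6*m^2 + 11*m - 6) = (m - 4)*(m - 2)*(m + 3)*(m + 4)*(m^2 - 4*m + 3) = (m - 4)*(m - 2)*(m - 1)*(m + 3)*(m + 4)*(m - 3)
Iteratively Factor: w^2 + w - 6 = (w - 2)*(w + 3)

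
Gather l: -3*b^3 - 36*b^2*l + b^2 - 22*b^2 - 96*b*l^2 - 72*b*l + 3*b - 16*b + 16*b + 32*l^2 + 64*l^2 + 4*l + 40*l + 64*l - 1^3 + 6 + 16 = -3*b^3 - 21*b^2 + 3*b + l^2*(96 - 96*b) + l*(-36*b^2 - 72*b + 108) + 21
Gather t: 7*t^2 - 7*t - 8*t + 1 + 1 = 7*t^2 - 15*t + 2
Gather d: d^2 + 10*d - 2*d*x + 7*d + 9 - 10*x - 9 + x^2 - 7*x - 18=d^2 + d*(17 - 2*x) + x^2 - 17*x - 18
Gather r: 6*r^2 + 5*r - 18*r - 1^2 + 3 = 6*r^2 - 13*r + 2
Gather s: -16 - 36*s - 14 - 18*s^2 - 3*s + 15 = -18*s^2 - 39*s - 15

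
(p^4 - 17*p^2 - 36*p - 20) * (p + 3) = p^5 + 3*p^4 - 17*p^3 - 87*p^2 - 128*p - 60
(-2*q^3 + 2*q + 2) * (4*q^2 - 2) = -8*q^5 + 12*q^3 + 8*q^2 - 4*q - 4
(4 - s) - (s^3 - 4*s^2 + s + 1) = -s^3 + 4*s^2 - 2*s + 3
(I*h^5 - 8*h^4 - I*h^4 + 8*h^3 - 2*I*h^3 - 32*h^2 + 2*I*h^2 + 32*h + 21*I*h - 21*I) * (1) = I*h^5 - 8*h^4 - I*h^4 + 8*h^3 - 2*I*h^3 - 32*h^2 + 2*I*h^2 + 32*h + 21*I*h - 21*I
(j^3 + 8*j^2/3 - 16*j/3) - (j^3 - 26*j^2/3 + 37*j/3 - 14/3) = 34*j^2/3 - 53*j/3 + 14/3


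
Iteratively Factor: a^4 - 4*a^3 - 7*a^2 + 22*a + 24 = (a - 3)*(a^3 - a^2 - 10*a - 8) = (a - 4)*(a - 3)*(a^2 + 3*a + 2) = (a - 4)*(a - 3)*(a + 1)*(a + 2)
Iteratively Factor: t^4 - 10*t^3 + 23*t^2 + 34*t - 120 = (t - 5)*(t^3 - 5*t^2 - 2*t + 24) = (t - 5)*(t - 4)*(t^2 - t - 6) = (t - 5)*(t - 4)*(t - 3)*(t + 2)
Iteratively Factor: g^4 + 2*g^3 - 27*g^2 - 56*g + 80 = (g + 4)*(g^3 - 2*g^2 - 19*g + 20) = (g + 4)^2*(g^2 - 6*g + 5) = (g - 5)*(g + 4)^2*(g - 1)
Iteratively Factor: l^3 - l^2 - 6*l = (l - 3)*(l^2 + 2*l) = l*(l - 3)*(l + 2)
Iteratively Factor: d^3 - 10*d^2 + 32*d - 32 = (d - 4)*(d^2 - 6*d + 8) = (d - 4)*(d - 2)*(d - 4)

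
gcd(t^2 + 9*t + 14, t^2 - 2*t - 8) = t + 2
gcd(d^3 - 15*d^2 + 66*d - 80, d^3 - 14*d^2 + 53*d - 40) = d^2 - 13*d + 40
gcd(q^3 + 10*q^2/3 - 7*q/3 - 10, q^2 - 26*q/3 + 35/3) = q - 5/3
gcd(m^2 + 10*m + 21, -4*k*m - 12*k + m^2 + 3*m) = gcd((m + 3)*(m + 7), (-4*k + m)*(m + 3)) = m + 3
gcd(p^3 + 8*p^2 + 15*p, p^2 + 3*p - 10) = p + 5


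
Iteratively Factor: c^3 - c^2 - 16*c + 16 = (c - 4)*(c^2 + 3*c - 4) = (c - 4)*(c - 1)*(c + 4)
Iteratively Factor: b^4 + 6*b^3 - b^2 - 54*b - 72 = (b - 3)*(b^3 + 9*b^2 + 26*b + 24) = (b - 3)*(b + 4)*(b^2 + 5*b + 6) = (b - 3)*(b + 3)*(b + 4)*(b + 2)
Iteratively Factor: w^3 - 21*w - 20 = (w + 4)*(w^2 - 4*w - 5) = (w + 1)*(w + 4)*(w - 5)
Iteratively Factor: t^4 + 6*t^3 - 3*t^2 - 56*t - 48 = (t + 4)*(t^3 + 2*t^2 - 11*t - 12) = (t - 3)*(t + 4)*(t^2 + 5*t + 4) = (t - 3)*(t + 1)*(t + 4)*(t + 4)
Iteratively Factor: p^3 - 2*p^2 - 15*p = (p - 5)*(p^2 + 3*p) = p*(p - 5)*(p + 3)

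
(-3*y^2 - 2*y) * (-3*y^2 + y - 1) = 9*y^4 + 3*y^3 + y^2 + 2*y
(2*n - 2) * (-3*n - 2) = -6*n^2 + 2*n + 4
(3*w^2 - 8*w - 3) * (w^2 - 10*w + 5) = 3*w^4 - 38*w^3 + 92*w^2 - 10*w - 15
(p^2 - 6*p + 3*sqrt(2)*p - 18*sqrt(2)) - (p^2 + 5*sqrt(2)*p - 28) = -6*p - 2*sqrt(2)*p - 18*sqrt(2) + 28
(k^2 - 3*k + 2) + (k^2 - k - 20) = 2*k^2 - 4*k - 18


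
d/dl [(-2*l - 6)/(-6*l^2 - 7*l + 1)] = 2*(6*l^2 + 7*l - (l + 3)*(12*l + 7) - 1)/(6*l^2 + 7*l - 1)^2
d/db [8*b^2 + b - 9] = 16*b + 1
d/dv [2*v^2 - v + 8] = 4*v - 1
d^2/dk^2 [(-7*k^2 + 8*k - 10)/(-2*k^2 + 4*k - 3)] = 2*(24*k^3 - 6*k^2 - 96*k + 67)/(8*k^6 - 48*k^5 + 132*k^4 - 208*k^3 + 198*k^2 - 108*k + 27)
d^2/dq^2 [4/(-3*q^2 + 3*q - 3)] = 8*(q^2 - q - (2*q - 1)^2 + 1)/(3*(q^2 - q + 1)^3)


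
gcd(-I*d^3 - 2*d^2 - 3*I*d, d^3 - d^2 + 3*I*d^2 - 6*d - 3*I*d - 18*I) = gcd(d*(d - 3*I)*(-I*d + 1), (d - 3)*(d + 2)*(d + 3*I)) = 1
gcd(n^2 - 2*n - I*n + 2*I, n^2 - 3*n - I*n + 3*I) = n - I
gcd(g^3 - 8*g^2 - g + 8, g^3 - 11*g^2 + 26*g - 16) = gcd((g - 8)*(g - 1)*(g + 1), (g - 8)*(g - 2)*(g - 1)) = g^2 - 9*g + 8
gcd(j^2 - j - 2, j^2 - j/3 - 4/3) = j + 1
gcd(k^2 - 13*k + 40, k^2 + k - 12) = 1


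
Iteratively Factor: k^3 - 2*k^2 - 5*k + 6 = (k + 2)*(k^2 - 4*k + 3) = (k - 1)*(k + 2)*(k - 3)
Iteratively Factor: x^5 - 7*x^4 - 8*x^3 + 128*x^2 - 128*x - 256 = (x - 4)*(x^4 - 3*x^3 - 20*x^2 + 48*x + 64) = (x - 4)^2*(x^3 + x^2 - 16*x - 16) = (x - 4)^2*(x + 1)*(x^2 - 16) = (x - 4)^3*(x + 1)*(x + 4)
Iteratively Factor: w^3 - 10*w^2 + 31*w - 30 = (w - 5)*(w^2 - 5*w + 6) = (w - 5)*(w - 3)*(w - 2)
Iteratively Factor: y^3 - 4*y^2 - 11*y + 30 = (y + 3)*(y^2 - 7*y + 10) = (y - 5)*(y + 3)*(y - 2)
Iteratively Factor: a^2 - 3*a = (a)*(a - 3)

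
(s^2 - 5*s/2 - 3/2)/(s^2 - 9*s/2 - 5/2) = (s - 3)/(s - 5)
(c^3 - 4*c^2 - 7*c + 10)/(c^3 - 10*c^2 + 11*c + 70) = (c - 1)/(c - 7)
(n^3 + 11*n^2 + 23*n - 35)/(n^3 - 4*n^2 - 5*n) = (-n^3 - 11*n^2 - 23*n + 35)/(n*(-n^2 + 4*n + 5))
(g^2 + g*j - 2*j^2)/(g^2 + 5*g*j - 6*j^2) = (g + 2*j)/(g + 6*j)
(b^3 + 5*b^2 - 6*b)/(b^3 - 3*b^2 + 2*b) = (b + 6)/(b - 2)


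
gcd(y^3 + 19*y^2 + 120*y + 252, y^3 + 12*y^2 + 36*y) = y^2 + 12*y + 36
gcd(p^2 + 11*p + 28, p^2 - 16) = p + 4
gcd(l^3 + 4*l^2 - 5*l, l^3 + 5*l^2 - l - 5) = l^2 + 4*l - 5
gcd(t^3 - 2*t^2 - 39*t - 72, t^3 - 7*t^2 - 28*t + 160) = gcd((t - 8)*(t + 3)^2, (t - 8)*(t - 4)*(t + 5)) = t - 8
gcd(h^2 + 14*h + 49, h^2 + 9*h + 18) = 1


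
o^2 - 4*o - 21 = (o - 7)*(o + 3)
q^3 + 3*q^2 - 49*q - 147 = (q - 7)*(q + 3)*(q + 7)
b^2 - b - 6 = (b - 3)*(b + 2)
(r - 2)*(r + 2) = r^2 - 4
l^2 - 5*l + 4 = (l - 4)*(l - 1)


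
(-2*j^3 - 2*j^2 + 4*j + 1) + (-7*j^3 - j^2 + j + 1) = -9*j^3 - 3*j^2 + 5*j + 2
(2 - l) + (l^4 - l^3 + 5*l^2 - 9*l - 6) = l^4 - l^3 + 5*l^2 - 10*l - 4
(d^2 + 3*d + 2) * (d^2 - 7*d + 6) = d^4 - 4*d^3 - 13*d^2 + 4*d + 12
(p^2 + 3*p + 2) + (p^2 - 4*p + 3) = 2*p^2 - p + 5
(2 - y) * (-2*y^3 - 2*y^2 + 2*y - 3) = 2*y^4 - 2*y^3 - 6*y^2 + 7*y - 6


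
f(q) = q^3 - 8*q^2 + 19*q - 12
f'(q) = 3*q^2 - 16*q + 19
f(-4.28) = -318.27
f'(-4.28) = 142.44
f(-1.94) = -86.27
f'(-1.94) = 61.33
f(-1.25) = -50.20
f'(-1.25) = 43.69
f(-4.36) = -329.80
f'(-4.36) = 145.79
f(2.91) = 0.19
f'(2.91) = -2.16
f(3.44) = -0.60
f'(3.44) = -0.54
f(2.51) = 1.10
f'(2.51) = -2.26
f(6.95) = 69.33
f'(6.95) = 52.71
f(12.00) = 792.00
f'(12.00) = 259.00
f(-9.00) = -1560.00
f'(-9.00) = 406.00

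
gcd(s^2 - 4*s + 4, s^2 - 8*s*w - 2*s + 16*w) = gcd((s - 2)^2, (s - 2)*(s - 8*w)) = s - 2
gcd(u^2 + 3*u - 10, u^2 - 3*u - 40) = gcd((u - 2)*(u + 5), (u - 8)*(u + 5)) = u + 5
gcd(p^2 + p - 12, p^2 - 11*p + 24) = p - 3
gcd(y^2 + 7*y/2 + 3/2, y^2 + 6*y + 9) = y + 3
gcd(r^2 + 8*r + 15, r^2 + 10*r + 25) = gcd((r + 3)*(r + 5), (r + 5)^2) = r + 5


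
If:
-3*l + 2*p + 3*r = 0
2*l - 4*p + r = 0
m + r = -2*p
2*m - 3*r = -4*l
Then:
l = 0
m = 0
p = 0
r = 0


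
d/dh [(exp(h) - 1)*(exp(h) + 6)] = (2*exp(h) + 5)*exp(h)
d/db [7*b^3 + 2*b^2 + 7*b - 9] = 21*b^2 + 4*b + 7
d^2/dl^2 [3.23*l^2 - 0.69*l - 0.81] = 6.46000000000000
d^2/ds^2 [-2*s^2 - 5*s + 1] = -4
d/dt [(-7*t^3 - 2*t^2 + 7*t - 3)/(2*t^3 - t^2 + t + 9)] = (11*t^4 - 42*t^3 - 166*t^2 - 42*t + 66)/(4*t^6 - 4*t^5 + 5*t^4 + 34*t^3 - 17*t^2 + 18*t + 81)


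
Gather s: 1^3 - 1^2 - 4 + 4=0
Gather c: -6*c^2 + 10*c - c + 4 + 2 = -6*c^2 + 9*c + 6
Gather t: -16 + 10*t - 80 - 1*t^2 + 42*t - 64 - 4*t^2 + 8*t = -5*t^2 + 60*t - 160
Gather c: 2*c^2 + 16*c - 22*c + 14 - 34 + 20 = 2*c^2 - 6*c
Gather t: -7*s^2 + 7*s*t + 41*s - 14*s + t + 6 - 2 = -7*s^2 + 27*s + t*(7*s + 1) + 4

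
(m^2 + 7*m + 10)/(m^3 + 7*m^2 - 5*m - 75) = (m + 2)/(m^2 + 2*m - 15)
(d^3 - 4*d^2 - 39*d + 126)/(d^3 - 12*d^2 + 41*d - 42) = (d + 6)/(d - 2)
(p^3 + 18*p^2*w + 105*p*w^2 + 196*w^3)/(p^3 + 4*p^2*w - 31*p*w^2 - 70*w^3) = (p^2 + 11*p*w + 28*w^2)/(p^2 - 3*p*w - 10*w^2)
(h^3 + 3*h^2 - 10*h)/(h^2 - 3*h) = (h^2 + 3*h - 10)/(h - 3)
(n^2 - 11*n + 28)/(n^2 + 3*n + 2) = (n^2 - 11*n + 28)/(n^2 + 3*n + 2)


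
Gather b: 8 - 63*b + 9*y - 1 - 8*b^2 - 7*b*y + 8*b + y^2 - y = -8*b^2 + b*(-7*y - 55) + y^2 + 8*y + 7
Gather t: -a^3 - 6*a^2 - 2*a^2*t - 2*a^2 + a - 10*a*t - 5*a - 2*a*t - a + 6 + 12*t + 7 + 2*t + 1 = -a^3 - 8*a^2 - 5*a + t*(-2*a^2 - 12*a + 14) + 14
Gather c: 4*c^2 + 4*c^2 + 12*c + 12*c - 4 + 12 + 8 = 8*c^2 + 24*c + 16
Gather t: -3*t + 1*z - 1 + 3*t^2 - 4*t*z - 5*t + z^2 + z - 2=3*t^2 + t*(-4*z - 8) + z^2 + 2*z - 3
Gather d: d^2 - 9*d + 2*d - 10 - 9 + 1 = d^2 - 7*d - 18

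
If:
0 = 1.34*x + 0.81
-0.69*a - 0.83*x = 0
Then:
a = 0.73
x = -0.60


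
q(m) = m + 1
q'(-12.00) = 1.00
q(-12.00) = -11.00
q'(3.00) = 1.00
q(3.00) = 4.00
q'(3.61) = 1.00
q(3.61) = 4.61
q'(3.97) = 1.00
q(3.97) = 4.97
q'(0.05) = 1.00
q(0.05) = 1.05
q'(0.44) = 1.00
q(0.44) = 1.44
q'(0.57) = 1.00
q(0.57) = 1.57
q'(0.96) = 1.00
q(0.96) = 1.96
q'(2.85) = 1.00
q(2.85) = 3.85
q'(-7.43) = 1.00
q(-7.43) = -6.43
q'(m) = 1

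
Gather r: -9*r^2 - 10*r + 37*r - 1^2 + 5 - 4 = -9*r^2 + 27*r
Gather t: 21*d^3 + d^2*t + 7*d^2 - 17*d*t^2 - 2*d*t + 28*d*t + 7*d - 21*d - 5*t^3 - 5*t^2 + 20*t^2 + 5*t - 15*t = 21*d^3 + 7*d^2 - 14*d - 5*t^3 + t^2*(15 - 17*d) + t*(d^2 + 26*d - 10)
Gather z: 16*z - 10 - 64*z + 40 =30 - 48*z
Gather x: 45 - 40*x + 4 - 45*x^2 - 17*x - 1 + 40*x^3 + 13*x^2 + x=40*x^3 - 32*x^2 - 56*x + 48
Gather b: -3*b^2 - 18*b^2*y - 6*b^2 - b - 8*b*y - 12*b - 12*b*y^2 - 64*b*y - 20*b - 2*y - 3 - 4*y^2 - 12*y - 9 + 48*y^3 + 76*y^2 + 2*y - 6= b^2*(-18*y - 9) + b*(-12*y^2 - 72*y - 33) + 48*y^3 + 72*y^2 - 12*y - 18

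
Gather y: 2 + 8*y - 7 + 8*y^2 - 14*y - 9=8*y^2 - 6*y - 14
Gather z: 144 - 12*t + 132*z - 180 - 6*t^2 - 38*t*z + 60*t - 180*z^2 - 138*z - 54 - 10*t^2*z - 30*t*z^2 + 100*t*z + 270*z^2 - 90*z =-6*t^2 + 48*t + z^2*(90 - 30*t) + z*(-10*t^2 + 62*t - 96) - 90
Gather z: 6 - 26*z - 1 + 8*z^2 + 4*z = 8*z^2 - 22*z + 5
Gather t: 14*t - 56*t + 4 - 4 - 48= -42*t - 48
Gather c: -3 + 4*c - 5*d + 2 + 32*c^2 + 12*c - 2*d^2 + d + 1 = 32*c^2 + 16*c - 2*d^2 - 4*d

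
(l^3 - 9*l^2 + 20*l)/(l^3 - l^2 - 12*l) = (l - 5)/(l + 3)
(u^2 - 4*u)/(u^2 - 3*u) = (u - 4)/(u - 3)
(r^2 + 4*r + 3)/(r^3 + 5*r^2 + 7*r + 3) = 1/(r + 1)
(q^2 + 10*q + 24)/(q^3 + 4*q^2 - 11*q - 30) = (q^2 + 10*q + 24)/(q^3 + 4*q^2 - 11*q - 30)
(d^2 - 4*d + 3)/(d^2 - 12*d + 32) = (d^2 - 4*d + 3)/(d^2 - 12*d + 32)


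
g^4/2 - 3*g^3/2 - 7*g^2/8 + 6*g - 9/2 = (g/2 + 1)*(g - 2)*(g - 3/2)^2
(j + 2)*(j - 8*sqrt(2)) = j^2 - 8*sqrt(2)*j + 2*j - 16*sqrt(2)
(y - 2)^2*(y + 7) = y^3 + 3*y^2 - 24*y + 28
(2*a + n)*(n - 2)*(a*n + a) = 2*a^2*n^2 - 2*a^2*n - 4*a^2 + a*n^3 - a*n^2 - 2*a*n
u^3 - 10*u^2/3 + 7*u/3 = u*(u - 7/3)*(u - 1)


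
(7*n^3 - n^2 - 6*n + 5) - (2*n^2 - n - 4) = 7*n^3 - 3*n^2 - 5*n + 9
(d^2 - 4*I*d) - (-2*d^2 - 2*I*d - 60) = 3*d^2 - 2*I*d + 60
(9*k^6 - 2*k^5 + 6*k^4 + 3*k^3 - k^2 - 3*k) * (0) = 0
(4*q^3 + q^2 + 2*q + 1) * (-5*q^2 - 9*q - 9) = -20*q^5 - 41*q^4 - 55*q^3 - 32*q^2 - 27*q - 9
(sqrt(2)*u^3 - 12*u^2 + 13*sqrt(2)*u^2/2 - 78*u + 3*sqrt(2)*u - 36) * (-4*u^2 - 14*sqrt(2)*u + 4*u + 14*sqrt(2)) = -4*sqrt(2)*u^5 - 22*sqrt(2)*u^4 + 20*u^4 + 110*u^3 + 182*sqrt(2)*u^3 - 70*u^2 + 936*sqrt(2)*u^2 - 588*sqrt(2)*u - 60*u - 504*sqrt(2)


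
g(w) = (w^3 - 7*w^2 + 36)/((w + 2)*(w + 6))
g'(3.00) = -0.33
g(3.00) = 0.00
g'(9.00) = 0.52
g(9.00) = 1.20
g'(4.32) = -0.01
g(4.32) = -0.21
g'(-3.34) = -14.26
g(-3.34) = 22.26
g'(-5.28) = -207.33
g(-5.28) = 129.72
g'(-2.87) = -10.02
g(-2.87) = 16.63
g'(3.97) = -0.09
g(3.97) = -0.20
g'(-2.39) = -7.29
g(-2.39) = 12.53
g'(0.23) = -1.78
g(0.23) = 2.57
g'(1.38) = -0.98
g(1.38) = 1.01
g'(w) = (3*w^2 - 14*w)/((w + 2)*(w + 6)) - (w^3 - 7*w^2 + 36)/((w + 2)*(w + 6)^2) - (w^3 - 7*w^2 + 36)/((w + 2)^2*(w + 6))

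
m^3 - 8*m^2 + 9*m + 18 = (m - 6)*(m - 3)*(m + 1)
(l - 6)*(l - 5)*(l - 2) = l^3 - 13*l^2 + 52*l - 60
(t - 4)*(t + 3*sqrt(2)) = t^2 - 4*t + 3*sqrt(2)*t - 12*sqrt(2)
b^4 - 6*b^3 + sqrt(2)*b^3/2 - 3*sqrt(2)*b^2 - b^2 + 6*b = b*(b - 6)*(b - sqrt(2)/2)*(b + sqrt(2))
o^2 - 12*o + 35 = (o - 7)*(o - 5)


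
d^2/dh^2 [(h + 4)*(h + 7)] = 2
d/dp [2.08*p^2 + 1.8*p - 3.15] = 4.16*p + 1.8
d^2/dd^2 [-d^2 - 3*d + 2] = -2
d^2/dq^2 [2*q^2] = 4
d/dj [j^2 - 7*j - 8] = 2*j - 7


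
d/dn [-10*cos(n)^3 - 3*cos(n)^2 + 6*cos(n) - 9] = 6*(5*cos(n)^2 + cos(n) - 1)*sin(n)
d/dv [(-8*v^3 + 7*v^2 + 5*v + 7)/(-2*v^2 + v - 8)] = (16*v^4 - 16*v^3 + 209*v^2 - 84*v - 47)/(4*v^4 - 4*v^3 + 33*v^2 - 16*v + 64)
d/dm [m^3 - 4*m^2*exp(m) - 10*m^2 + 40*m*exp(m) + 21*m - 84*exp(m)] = -4*m^2*exp(m) + 3*m^2 + 32*m*exp(m) - 20*m - 44*exp(m) + 21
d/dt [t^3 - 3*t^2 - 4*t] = 3*t^2 - 6*t - 4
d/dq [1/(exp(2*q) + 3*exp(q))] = (-2*exp(q) - 3)*exp(-q)/(exp(q) + 3)^2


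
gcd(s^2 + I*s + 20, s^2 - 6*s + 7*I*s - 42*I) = 1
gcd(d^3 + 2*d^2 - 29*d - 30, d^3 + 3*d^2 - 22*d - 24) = d^2 + 7*d + 6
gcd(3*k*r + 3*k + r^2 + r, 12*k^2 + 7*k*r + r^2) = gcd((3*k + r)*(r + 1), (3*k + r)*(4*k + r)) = 3*k + r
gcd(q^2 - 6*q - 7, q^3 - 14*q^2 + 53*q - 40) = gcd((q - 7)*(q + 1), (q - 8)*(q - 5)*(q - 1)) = 1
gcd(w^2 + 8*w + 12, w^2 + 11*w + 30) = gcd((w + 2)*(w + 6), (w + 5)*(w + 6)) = w + 6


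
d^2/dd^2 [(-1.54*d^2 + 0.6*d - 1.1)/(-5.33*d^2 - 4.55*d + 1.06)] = (-108.7853*d^3 + 239.702892*d^2 + 139.72062*d + 55.648148)/(151.419437*d^6 + 387.781485*d^5 + 240.692673*d^4 - 60.043165*d^3 - 47.867586*d^2 + 15.33714*d - 1.191016)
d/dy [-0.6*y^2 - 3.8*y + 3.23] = -1.2*y - 3.8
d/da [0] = 0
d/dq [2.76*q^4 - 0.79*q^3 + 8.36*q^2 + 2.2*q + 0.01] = 11.04*q^3 - 2.37*q^2 + 16.72*q + 2.2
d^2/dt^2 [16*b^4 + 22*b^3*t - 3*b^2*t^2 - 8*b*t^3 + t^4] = -6*b^2 - 48*b*t + 12*t^2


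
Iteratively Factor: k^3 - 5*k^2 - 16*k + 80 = (k - 4)*(k^2 - k - 20) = (k - 5)*(k - 4)*(k + 4)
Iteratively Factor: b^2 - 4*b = (b)*(b - 4)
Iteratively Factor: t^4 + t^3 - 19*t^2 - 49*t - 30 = (t - 5)*(t^3 + 6*t^2 + 11*t + 6) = (t - 5)*(t + 2)*(t^2 + 4*t + 3) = (t - 5)*(t + 1)*(t + 2)*(t + 3)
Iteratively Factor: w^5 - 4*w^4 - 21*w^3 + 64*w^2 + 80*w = (w)*(w^4 - 4*w^3 - 21*w^2 + 64*w + 80) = w*(w - 4)*(w^3 - 21*w - 20) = w*(w - 4)*(w + 4)*(w^2 - 4*w - 5) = w*(w - 4)*(w + 1)*(w + 4)*(w - 5)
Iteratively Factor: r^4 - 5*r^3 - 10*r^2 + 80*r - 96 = (r - 4)*(r^3 - r^2 - 14*r + 24) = (r - 4)*(r - 3)*(r^2 + 2*r - 8) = (r - 4)*(r - 3)*(r - 2)*(r + 4)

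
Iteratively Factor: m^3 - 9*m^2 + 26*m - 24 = (m - 2)*(m^2 - 7*m + 12) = (m - 4)*(m - 2)*(m - 3)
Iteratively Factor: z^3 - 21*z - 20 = (z - 5)*(z^2 + 5*z + 4) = (z - 5)*(z + 4)*(z + 1)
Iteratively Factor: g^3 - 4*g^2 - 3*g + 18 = (g + 2)*(g^2 - 6*g + 9) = (g - 3)*(g + 2)*(g - 3)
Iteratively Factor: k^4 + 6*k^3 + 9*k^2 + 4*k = (k)*(k^3 + 6*k^2 + 9*k + 4) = k*(k + 1)*(k^2 + 5*k + 4) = k*(k + 1)*(k + 4)*(k + 1)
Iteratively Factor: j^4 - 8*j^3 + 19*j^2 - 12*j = (j - 4)*(j^3 - 4*j^2 + 3*j) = j*(j - 4)*(j^2 - 4*j + 3) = j*(j - 4)*(j - 1)*(j - 3)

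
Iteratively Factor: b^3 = (b)*(b^2) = b^2*(b)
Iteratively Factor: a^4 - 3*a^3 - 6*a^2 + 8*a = (a - 1)*(a^3 - 2*a^2 - 8*a) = a*(a - 1)*(a^2 - 2*a - 8) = a*(a - 1)*(a + 2)*(a - 4)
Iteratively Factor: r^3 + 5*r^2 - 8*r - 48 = (r + 4)*(r^2 + r - 12) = (r - 3)*(r + 4)*(r + 4)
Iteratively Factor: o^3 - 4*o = (o)*(o^2 - 4) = o*(o + 2)*(o - 2)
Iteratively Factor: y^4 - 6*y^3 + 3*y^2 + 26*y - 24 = (y - 3)*(y^3 - 3*y^2 - 6*y + 8) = (y - 4)*(y - 3)*(y^2 + y - 2) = (y - 4)*(y - 3)*(y + 2)*(y - 1)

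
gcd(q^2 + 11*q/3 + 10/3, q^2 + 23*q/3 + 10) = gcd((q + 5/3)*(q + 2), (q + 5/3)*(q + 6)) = q + 5/3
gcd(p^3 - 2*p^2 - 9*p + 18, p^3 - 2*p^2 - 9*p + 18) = p^3 - 2*p^2 - 9*p + 18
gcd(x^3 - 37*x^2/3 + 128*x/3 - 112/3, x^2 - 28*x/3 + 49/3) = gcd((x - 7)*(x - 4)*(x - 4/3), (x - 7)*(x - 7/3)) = x - 7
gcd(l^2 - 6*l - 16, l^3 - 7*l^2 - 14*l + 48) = l - 8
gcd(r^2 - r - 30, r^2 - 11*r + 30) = r - 6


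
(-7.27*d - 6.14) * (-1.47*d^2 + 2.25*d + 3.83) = 10.6869*d^3 - 7.3317*d^2 - 41.6591*d - 23.5162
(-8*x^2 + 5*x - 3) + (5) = -8*x^2 + 5*x + 2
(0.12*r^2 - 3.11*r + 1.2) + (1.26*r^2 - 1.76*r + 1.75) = 1.38*r^2 - 4.87*r + 2.95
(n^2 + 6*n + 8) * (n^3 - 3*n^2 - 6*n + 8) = n^5 + 3*n^4 - 16*n^3 - 52*n^2 + 64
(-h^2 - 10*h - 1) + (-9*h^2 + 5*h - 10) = -10*h^2 - 5*h - 11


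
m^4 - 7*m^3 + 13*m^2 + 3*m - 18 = (m - 3)^2*(m - 2)*(m + 1)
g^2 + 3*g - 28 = (g - 4)*(g + 7)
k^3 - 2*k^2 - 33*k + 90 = (k - 5)*(k - 3)*(k + 6)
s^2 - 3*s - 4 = (s - 4)*(s + 1)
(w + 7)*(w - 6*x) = w^2 - 6*w*x + 7*w - 42*x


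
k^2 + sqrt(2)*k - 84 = (k - 6*sqrt(2))*(k + 7*sqrt(2))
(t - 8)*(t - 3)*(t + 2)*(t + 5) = t^4 - 4*t^3 - 43*t^2 + 58*t + 240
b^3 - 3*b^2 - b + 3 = (b - 3)*(b - 1)*(b + 1)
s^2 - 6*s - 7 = (s - 7)*(s + 1)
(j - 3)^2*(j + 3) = j^3 - 3*j^2 - 9*j + 27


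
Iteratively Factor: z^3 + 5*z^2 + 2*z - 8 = (z + 4)*(z^2 + z - 2) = (z - 1)*(z + 4)*(z + 2)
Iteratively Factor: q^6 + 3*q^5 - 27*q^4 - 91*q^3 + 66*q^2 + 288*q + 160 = (q + 4)*(q^5 - q^4 - 23*q^3 + q^2 + 62*q + 40) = (q - 2)*(q + 4)*(q^4 + q^3 - 21*q^2 - 41*q - 20) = (q - 5)*(q - 2)*(q + 4)*(q^3 + 6*q^2 + 9*q + 4) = (q - 5)*(q - 2)*(q + 1)*(q + 4)*(q^2 + 5*q + 4) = (q - 5)*(q - 2)*(q + 1)*(q + 4)^2*(q + 1)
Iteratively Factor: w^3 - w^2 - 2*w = (w)*(w^2 - w - 2) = w*(w - 2)*(w + 1)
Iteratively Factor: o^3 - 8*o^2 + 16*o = (o - 4)*(o^2 - 4*o) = o*(o - 4)*(o - 4)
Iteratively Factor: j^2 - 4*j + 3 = (j - 1)*(j - 3)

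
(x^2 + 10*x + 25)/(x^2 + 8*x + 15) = (x + 5)/(x + 3)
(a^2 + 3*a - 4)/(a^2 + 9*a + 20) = (a - 1)/(a + 5)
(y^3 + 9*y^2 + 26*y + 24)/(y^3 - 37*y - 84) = (y + 2)/(y - 7)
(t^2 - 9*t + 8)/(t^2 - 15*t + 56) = (t - 1)/(t - 7)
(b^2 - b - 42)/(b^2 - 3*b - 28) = (b + 6)/(b + 4)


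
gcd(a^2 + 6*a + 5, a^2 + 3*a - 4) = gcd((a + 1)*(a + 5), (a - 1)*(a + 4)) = 1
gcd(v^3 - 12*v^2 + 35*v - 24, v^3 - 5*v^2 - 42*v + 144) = v^2 - 11*v + 24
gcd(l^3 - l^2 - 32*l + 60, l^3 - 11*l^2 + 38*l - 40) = l^2 - 7*l + 10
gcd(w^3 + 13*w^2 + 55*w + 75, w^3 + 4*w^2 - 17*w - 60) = w^2 + 8*w + 15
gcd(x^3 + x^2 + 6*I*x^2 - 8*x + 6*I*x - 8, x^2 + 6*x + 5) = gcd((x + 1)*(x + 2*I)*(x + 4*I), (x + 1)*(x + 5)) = x + 1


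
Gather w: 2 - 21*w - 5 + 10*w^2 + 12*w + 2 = 10*w^2 - 9*w - 1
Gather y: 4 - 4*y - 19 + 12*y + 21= 8*y + 6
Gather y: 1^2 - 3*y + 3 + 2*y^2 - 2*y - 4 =2*y^2 - 5*y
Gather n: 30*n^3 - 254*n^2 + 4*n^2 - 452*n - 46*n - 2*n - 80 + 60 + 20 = 30*n^3 - 250*n^2 - 500*n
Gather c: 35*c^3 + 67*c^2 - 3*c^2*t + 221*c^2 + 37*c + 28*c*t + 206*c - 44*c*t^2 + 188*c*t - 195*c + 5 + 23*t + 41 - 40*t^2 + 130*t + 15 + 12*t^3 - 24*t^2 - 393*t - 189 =35*c^3 + c^2*(288 - 3*t) + c*(-44*t^2 + 216*t + 48) + 12*t^3 - 64*t^2 - 240*t - 128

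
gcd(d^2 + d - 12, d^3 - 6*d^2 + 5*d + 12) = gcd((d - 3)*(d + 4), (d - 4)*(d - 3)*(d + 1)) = d - 3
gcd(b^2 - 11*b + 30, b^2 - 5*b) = b - 5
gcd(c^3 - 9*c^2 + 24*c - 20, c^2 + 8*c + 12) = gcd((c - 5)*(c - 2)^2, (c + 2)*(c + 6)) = 1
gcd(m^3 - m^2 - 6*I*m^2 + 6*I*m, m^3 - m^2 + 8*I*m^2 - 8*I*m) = m^2 - m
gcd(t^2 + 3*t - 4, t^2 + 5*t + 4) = t + 4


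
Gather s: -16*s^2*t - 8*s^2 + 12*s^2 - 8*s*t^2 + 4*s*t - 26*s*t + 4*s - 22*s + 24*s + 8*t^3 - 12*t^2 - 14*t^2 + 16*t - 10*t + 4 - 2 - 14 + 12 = s^2*(4 - 16*t) + s*(-8*t^2 - 22*t + 6) + 8*t^3 - 26*t^2 + 6*t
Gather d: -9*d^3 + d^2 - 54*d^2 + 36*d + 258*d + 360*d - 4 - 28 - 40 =-9*d^3 - 53*d^2 + 654*d - 72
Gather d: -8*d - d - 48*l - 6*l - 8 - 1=-9*d - 54*l - 9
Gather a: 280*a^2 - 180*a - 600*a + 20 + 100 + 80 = 280*a^2 - 780*a + 200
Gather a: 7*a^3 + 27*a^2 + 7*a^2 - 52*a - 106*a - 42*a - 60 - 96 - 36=7*a^3 + 34*a^2 - 200*a - 192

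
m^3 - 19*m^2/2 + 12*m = m*(m - 8)*(m - 3/2)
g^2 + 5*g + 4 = (g + 1)*(g + 4)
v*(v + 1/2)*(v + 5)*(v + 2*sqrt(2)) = v^4 + 2*sqrt(2)*v^3 + 11*v^3/2 + 5*v^2/2 + 11*sqrt(2)*v^2 + 5*sqrt(2)*v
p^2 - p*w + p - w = (p + 1)*(p - w)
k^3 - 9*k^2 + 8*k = k*(k - 8)*(k - 1)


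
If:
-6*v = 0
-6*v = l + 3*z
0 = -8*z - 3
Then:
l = 9/8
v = 0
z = -3/8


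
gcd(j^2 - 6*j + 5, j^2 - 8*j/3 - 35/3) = j - 5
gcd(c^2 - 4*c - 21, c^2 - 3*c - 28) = c - 7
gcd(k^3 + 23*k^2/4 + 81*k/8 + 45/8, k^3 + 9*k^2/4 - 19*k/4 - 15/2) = k^2 + 17*k/4 + 15/4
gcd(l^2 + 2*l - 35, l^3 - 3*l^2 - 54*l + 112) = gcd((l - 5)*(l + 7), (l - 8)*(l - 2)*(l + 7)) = l + 7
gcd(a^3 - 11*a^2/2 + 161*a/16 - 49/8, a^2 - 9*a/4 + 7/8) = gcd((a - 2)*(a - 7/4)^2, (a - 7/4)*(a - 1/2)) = a - 7/4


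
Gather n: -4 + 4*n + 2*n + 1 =6*n - 3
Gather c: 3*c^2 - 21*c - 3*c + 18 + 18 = 3*c^2 - 24*c + 36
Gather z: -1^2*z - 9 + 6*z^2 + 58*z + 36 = 6*z^2 + 57*z + 27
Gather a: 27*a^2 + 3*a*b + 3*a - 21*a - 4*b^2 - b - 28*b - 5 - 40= 27*a^2 + a*(3*b - 18) - 4*b^2 - 29*b - 45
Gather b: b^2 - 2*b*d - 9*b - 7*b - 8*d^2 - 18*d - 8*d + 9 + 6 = b^2 + b*(-2*d - 16) - 8*d^2 - 26*d + 15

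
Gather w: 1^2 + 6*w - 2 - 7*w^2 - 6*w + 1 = -7*w^2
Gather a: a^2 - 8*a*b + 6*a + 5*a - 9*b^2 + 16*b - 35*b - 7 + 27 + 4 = a^2 + a*(11 - 8*b) - 9*b^2 - 19*b + 24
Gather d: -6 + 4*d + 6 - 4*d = 0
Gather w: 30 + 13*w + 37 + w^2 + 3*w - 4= w^2 + 16*w + 63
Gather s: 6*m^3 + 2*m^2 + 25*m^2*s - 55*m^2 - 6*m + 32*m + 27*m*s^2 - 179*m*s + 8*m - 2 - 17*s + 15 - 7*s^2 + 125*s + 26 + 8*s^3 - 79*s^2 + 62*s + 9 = 6*m^3 - 53*m^2 + 34*m + 8*s^3 + s^2*(27*m - 86) + s*(25*m^2 - 179*m + 170) + 48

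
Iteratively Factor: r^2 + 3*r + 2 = (r + 1)*(r + 2)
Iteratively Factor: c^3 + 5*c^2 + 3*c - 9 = (c + 3)*(c^2 + 2*c - 3) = (c + 3)^2*(c - 1)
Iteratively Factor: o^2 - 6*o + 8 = (o - 4)*(o - 2)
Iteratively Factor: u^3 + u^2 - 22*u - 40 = (u - 5)*(u^2 + 6*u + 8) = (u - 5)*(u + 2)*(u + 4)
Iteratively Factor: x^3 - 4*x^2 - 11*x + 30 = (x + 3)*(x^2 - 7*x + 10) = (x - 5)*(x + 3)*(x - 2)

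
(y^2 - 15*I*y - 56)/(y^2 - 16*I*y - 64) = (y - 7*I)/(y - 8*I)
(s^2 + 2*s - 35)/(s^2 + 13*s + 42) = (s - 5)/(s + 6)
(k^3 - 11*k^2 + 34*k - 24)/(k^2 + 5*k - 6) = (k^2 - 10*k + 24)/(k + 6)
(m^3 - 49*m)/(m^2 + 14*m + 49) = m*(m - 7)/(m + 7)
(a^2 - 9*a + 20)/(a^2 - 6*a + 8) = (a - 5)/(a - 2)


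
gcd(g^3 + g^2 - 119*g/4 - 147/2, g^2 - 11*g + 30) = g - 6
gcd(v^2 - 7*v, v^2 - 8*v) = v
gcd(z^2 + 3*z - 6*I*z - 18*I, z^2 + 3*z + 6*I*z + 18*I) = z + 3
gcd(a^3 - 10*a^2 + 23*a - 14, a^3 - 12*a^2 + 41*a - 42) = a^2 - 9*a + 14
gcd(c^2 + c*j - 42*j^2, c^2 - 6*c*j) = c - 6*j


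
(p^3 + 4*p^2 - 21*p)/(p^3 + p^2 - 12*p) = (p + 7)/(p + 4)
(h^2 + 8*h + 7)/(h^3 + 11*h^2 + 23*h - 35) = (h + 1)/(h^2 + 4*h - 5)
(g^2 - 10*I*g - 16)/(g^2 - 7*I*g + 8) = (g - 2*I)/(g + I)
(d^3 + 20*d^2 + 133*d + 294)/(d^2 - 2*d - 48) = (d^2 + 14*d + 49)/(d - 8)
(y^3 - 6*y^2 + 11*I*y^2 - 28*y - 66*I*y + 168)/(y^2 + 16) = (y^2 + y*(-6 + 7*I) - 42*I)/(y - 4*I)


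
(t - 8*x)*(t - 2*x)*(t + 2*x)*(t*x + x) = t^4*x - 8*t^3*x^2 + t^3*x - 4*t^2*x^3 - 8*t^2*x^2 + 32*t*x^4 - 4*t*x^3 + 32*x^4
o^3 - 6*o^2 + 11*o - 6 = (o - 3)*(o - 2)*(o - 1)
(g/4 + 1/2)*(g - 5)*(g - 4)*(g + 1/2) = g^4/4 - 13*g^3/8 - 3*g^2/8 + 41*g/4 + 5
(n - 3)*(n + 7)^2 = n^3 + 11*n^2 + 7*n - 147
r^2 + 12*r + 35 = (r + 5)*(r + 7)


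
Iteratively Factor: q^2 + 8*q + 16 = (q + 4)*(q + 4)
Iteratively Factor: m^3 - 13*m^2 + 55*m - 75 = (m - 5)*(m^2 - 8*m + 15) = (m - 5)*(m - 3)*(m - 5)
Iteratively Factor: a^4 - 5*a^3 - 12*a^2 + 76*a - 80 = (a + 4)*(a^3 - 9*a^2 + 24*a - 20) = (a - 5)*(a + 4)*(a^2 - 4*a + 4) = (a - 5)*(a - 2)*(a + 4)*(a - 2)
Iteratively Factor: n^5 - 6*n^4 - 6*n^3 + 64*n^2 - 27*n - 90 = (n - 5)*(n^4 - n^3 - 11*n^2 + 9*n + 18) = (n - 5)*(n + 1)*(n^3 - 2*n^2 - 9*n + 18) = (n - 5)*(n - 2)*(n + 1)*(n^2 - 9) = (n - 5)*(n - 2)*(n + 1)*(n + 3)*(n - 3)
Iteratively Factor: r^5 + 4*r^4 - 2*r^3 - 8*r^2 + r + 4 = (r - 1)*(r^4 + 5*r^3 + 3*r^2 - 5*r - 4) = (r - 1)*(r + 1)*(r^3 + 4*r^2 - r - 4) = (r - 1)*(r + 1)*(r + 4)*(r^2 - 1) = (r - 1)*(r + 1)^2*(r + 4)*(r - 1)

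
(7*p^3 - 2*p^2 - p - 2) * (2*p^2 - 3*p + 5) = 14*p^5 - 25*p^4 + 39*p^3 - 11*p^2 + p - 10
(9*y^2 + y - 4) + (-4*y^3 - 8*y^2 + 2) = -4*y^3 + y^2 + y - 2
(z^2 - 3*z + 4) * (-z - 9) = -z^3 - 6*z^2 + 23*z - 36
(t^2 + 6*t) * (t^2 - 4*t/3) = t^4 + 14*t^3/3 - 8*t^2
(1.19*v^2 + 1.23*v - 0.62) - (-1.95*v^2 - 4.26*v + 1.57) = 3.14*v^2 + 5.49*v - 2.19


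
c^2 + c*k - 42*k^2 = (c - 6*k)*(c + 7*k)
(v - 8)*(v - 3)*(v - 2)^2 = v^4 - 15*v^3 + 72*v^2 - 140*v + 96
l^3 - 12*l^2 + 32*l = l*(l - 8)*(l - 4)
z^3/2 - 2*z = z*(z/2 + 1)*(z - 2)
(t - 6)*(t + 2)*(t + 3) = t^3 - t^2 - 24*t - 36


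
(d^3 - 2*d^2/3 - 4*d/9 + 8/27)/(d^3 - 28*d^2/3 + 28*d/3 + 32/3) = (9*d^2 - 12*d + 4)/(9*(d^2 - 10*d + 16))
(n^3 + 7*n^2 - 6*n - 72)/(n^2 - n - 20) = (n^2 + 3*n - 18)/(n - 5)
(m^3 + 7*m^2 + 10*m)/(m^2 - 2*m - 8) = m*(m + 5)/(m - 4)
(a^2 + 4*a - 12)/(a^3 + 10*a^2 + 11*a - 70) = (a + 6)/(a^2 + 12*a + 35)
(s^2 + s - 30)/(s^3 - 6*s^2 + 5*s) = (s + 6)/(s*(s - 1))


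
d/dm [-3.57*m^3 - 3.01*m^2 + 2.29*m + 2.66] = -10.71*m^2 - 6.02*m + 2.29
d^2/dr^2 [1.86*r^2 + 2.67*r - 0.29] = 3.72000000000000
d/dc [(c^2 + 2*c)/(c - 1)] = (c^2 - 2*c - 2)/(c^2 - 2*c + 1)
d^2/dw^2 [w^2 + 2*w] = 2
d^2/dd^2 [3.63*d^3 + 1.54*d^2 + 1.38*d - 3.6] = 21.78*d + 3.08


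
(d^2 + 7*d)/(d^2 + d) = (d + 7)/(d + 1)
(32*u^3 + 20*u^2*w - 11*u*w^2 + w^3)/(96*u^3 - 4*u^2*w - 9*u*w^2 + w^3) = (u + w)/(3*u + w)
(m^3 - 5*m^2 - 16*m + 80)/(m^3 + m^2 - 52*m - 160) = (m^2 - 9*m + 20)/(m^2 - 3*m - 40)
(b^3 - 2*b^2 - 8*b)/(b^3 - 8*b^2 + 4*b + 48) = b/(b - 6)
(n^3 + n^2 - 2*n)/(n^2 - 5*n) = (n^2 + n - 2)/(n - 5)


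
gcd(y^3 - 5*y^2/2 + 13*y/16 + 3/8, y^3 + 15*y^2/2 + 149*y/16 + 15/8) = y + 1/4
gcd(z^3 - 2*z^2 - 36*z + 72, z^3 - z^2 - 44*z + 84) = z^2 - 8*z + 12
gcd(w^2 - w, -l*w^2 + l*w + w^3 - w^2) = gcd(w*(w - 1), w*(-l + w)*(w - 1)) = w^2 - w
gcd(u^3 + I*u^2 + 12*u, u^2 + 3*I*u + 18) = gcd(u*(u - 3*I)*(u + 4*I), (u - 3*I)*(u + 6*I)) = u - 3*I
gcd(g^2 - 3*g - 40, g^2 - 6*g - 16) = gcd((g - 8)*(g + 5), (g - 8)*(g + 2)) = g - 8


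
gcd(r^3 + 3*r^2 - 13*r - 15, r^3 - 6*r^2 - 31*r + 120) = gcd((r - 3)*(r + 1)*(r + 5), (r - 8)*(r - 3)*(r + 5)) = r^2 + 2*r - 15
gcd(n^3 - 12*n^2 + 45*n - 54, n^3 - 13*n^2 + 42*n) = n - 6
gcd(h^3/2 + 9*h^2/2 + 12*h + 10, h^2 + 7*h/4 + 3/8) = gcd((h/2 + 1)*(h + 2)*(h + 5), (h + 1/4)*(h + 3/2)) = 1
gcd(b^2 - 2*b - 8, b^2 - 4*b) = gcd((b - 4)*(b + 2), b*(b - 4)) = b - 4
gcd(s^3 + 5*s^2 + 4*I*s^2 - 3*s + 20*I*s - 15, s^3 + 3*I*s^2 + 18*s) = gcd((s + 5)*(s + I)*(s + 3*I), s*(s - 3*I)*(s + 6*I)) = 1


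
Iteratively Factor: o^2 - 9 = (o + 3)*(o - 3)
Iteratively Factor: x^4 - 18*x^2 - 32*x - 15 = (x + 1)*(x^3 - x^2 - 17*x - 15) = (x - 5)*(x + 1)*(x^2 + 4*x + 3) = (x - 5)*(x + 1)^2*(x + 3)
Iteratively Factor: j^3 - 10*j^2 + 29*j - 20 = (j - 5)*(j^2 - 5*j + 4) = (j - 5)*(j - 4)*(j - 1)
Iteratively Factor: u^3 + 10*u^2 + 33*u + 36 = (u + 3)*(u^2 + 7*u + 12) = (u + 3)*(u + 4)*(u + 3)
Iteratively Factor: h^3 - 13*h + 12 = (h - 3)*(h^2 + 3*h - 4) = (h - 3)*(h - 1)*(h + 4)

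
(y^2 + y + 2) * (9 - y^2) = -y^4 - y^3 + 7*y^2 + 9*y + 18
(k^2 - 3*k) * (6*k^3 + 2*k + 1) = 6*k^5 - 18*k^4 + 2*k^3 - 5*k^2 - 3*k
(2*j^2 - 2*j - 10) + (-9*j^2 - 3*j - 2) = -7*j^2 - 5*j - 12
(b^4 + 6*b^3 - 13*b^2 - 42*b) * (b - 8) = b^5 - 2*b^4 - 61*b^3 + 62*b^2 + 336*b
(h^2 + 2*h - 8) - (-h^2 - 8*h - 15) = 2*h^2 + 10*h + 7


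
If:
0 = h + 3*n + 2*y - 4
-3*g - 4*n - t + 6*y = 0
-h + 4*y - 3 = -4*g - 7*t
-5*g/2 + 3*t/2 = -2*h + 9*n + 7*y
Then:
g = 529*y/91 - 347/182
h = 373*y/91 + 173/182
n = 185/182 - 185*y/91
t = 43/26 - 43*y/13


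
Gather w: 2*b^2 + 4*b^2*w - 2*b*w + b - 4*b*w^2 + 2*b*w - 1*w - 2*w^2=2*b^2 + b + w^2*(-4*b - 2) + w*(4*b^2 - 1)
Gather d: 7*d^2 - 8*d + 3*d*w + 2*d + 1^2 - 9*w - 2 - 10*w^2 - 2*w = 7*d^2 + d*(3*w - 6) - 10*w^2 - 11*w - 1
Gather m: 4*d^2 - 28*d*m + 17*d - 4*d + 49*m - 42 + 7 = 4*d^2 + 13*d + m*(49 - 28*d) - 35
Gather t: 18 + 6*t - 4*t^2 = -4*t^2 + 6*t + 18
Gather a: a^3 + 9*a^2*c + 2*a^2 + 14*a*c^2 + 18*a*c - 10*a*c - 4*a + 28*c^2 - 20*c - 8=a^3 + a^2*(9*c + 2) + a*(14*c^2 + 8*c - 4) + 28*c^2 - 20*c - 8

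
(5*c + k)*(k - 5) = 5*c*k - 25*c + k^2 - 5*k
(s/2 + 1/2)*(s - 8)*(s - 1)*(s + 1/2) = s^4/2 - 15*s^3/4 - 5*s^2/2 + 15*s/4 + 2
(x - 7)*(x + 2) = x^2 - 5*x - 14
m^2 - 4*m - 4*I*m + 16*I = (m - 4)*(m - 4*I)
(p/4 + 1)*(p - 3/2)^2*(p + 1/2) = p^4/4 + 3*p^3/8 - 37*p^2/16 + 33*p/32 + 9/8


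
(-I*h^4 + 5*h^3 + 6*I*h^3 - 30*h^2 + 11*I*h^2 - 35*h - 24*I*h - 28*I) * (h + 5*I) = -I*h^5 + 10*h^4 + 6*I*h^4 - 60*h^3 + 36*I*h^3 - 90*h^2 - 174*I*h^2 + 120*h - 203*I*h + 140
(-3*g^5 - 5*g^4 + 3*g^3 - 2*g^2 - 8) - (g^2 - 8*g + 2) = -3*g^5 - 5*g^4 + 3*g^3 - 3*g^2 + 8*g - 10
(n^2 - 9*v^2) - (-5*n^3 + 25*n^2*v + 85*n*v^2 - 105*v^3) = 5*n^3 - 25*n^2*v + n^2 - 85*n*v^2 + 105*v^3 - 9*v^2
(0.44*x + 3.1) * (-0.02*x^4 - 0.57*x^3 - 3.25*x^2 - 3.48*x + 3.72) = -0.0088*x^5 - 0.3128*x^4 - 3.197*x^3 - 11.6062*x^2 - 9.1512*x + 11.532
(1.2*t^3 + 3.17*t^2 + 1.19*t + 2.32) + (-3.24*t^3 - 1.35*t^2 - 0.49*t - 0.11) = -2.04*t^3 + 1.82*t^2 + 0.7*t + 2.21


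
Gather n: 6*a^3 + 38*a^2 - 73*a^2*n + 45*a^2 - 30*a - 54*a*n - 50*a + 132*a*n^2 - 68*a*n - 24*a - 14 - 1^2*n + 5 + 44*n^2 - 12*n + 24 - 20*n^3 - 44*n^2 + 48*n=6*a^3 + 83*a^2 + 132*a*n^2 - 104*a - 20*n^3 + n*(-73*a^2 - 122*a + 35) + 15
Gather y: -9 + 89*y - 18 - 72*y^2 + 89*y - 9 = -72*y^2 + 178*y - 36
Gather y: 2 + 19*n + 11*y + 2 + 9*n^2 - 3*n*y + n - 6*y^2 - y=9*n^2 + 20*n - 6*y^2 + y*(10 - 3*n) + 4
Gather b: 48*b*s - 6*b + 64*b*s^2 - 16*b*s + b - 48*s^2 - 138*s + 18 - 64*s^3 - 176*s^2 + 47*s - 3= b*(64*s^2 + 32*s - 5) - 64*s^3 - 224*s^2 - 91*s + 15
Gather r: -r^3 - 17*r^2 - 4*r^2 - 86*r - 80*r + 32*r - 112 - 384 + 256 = -r^3 - 21*r^2 - 134*r - 240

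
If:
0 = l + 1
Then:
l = -1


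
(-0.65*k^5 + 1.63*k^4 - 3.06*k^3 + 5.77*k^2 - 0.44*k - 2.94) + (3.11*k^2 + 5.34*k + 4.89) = -0.65*k^5 + 1.63*k^4 - 3.06*k^3 + 8.88*k^2 + 4.9*k + 1.95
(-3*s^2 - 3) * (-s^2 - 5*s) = 3*s^4 + 15*s^3 + 3*s^2 + 15*s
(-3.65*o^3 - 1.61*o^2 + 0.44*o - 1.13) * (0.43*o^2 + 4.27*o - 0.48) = -1.5695*o^5 - 16.2778*o^4 - 4.9335*o^3 + 2.1657*o^2 - 5.0363*o + 0.5424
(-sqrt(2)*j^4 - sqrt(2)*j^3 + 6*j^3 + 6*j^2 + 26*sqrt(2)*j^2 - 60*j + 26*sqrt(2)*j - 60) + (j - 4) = -sqrt(2)*j^4 - sqrt(2)*j^3 + 6*j^3 + 6*j^2 + 26*sqrt(2)*j^2 - 59*j + 26*sqrt(2)*j - 64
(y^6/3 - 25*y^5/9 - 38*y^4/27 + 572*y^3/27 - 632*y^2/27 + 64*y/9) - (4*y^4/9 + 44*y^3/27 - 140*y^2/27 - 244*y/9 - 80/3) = y^6/3 - 25*y^5/9 - 50*y^4/27 + 176*y^3/9 - 164*y^2/9 + 308*y/9 + 80/3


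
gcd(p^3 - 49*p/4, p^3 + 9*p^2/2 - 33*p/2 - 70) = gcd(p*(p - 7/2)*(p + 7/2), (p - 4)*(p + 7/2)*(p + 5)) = p + 7/2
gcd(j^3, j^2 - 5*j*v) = j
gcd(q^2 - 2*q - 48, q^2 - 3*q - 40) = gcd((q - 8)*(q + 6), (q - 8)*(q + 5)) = q - 8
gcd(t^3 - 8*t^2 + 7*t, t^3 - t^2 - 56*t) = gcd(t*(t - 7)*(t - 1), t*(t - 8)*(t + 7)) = t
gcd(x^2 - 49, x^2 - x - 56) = x + 7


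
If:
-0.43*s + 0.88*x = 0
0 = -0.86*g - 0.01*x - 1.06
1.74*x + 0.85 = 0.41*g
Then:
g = -1.22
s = -1.59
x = -0.78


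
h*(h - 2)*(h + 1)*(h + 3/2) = h^4 + h^3/2 - 7*h^2/2 - 3*h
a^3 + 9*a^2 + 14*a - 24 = (a - 1)*(a + 4)*(a + 6)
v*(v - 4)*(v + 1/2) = v^3 - 7*v^2/2 - 2*v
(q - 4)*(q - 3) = q^2 - 7*q + 12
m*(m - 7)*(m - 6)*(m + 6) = m^4 - 7*m^3 - 36*m^2 + 252*m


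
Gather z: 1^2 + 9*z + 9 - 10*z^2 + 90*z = -10*z^2 + 99*z + 10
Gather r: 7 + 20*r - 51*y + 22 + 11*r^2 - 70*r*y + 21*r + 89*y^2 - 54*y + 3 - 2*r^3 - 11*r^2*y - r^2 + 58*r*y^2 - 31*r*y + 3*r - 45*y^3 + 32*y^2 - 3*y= -2*r^3 + r^2*(10 - 11*y) + r*(58*y^2 - 101*y + 44) - 45*y^3 + 121*y^2 - 108*y + 32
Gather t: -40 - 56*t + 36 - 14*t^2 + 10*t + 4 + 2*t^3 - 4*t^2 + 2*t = 2*t^3 - 18*t^2 - 44*t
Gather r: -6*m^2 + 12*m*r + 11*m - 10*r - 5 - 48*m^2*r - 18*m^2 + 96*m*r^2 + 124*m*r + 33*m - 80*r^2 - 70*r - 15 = -24*m^2 + 44*m + r^2*(96*m - 80) + r*(-48*m^2 + 136*m - 80) - 20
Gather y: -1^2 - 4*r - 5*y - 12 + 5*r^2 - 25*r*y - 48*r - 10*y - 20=5*r^2 - 52*r + y*(-25*r - 15) - 33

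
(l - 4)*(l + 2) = l^2 - 2*l - 8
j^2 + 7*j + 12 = (j + 3)*(j + 4)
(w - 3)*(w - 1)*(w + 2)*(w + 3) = w^4 + w^3 - 11*w^2 - 9*w + 18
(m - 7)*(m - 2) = m^2 - 9*m + 14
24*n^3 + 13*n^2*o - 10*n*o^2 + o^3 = (-8*n + o)*(-3*n + o)*(n + o)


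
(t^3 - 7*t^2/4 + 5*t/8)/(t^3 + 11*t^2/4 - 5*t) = (t - 1/2)/(t + 4)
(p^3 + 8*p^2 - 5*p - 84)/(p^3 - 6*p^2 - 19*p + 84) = (p + 7)/(p - 7)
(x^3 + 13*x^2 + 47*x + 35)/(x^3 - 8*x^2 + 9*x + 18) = (x^2 + 12*x + 35)/(x^2 - 9*x + 18)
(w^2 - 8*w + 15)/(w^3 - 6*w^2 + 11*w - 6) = (w - 5)/(w^2 - 3*w + 2)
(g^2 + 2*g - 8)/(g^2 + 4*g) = (g - 2)/g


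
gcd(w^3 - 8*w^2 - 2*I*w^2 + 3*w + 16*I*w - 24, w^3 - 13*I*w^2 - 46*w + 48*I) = w - 3*I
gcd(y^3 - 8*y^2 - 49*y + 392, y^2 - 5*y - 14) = y - 7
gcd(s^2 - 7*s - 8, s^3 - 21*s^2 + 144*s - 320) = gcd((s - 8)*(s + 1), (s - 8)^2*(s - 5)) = s - 8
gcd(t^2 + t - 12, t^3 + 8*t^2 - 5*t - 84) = t^2 + t - 12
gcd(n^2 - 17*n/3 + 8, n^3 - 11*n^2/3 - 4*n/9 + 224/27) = n - 8/3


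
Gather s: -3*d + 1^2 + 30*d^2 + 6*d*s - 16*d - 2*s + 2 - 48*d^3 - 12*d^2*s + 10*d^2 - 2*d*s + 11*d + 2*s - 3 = -48*d^3 + 40*d^2 - 8*d + s*(-12*d^2 + 4*d)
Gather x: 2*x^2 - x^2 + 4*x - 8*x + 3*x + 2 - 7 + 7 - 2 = x^2 - x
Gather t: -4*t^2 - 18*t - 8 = -4*t^2 - 18*t - 8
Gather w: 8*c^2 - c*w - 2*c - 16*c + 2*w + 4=8*c^2 - 18*c + w*(2 - c) + 4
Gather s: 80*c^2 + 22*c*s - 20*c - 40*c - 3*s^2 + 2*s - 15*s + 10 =80*c^2 - 60*c - 3*s^2 + s*(22*c - 13) + 10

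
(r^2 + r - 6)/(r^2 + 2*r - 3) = (r - 2)/(r - 1)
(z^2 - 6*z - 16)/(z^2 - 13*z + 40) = (z + 2)/(z - 5)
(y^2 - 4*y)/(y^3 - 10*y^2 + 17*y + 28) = y/(y^2 - 6*y - 7)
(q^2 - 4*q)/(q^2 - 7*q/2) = 2*(q - 4)/(2*q - 7)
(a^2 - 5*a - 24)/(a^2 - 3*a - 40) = (a + 3)/(a + 5)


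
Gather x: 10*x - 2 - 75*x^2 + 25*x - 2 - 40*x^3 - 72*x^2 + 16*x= -40*x^3 - 147*x^2 + 51*x - 4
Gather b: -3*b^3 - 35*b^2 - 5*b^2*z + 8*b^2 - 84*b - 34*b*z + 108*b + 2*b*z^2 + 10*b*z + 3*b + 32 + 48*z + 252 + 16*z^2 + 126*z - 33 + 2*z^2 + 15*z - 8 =-3*b^3 + b^2*(-5*z - 27) + b*(2*z^2 - 24*z + 27) + 18*z^2 + 189*z + 243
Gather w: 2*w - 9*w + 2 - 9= -7*w - 7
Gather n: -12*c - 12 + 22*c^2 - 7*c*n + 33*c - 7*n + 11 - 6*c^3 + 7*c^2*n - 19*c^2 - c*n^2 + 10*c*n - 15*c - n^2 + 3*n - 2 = -6*c^3 + 3*c^2 + 6*c + n^2*(-c - 1) + n*(7*c^2 + 3*c - 4) - 3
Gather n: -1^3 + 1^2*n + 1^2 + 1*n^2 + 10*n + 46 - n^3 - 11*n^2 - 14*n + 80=-n^3 - 10*n^2 - 3*n + 126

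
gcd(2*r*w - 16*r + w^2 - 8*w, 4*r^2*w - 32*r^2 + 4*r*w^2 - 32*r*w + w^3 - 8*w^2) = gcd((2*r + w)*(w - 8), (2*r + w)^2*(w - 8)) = 2*r*w - 16*r + w^2 - 8*w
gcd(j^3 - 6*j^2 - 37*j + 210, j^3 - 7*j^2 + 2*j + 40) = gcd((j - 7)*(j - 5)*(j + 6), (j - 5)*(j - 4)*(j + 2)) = j - 5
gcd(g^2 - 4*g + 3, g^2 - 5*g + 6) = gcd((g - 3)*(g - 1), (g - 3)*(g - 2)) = g - 3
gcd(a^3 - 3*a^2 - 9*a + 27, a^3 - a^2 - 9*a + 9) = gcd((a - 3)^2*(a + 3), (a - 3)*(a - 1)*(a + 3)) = a^2 - 9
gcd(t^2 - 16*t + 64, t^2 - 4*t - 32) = t - 8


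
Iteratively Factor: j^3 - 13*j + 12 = (j + 4)*(j^2 - 4*j + 3) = (j - 3)*(j + 4)*(j - 1)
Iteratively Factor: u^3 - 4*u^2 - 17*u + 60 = (u - 5)*(u^2 + u - 12) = (u - 5)*(u - 3)*(u + 4)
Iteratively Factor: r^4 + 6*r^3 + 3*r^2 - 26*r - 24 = (r + 1)*(r^3 + 5*r^2 - 2*r - 24) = (r + 1)*(r + 3)*(r^2 + 2*r - 8) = (r + 1)*(r + 3)*(r + 4)*(r - 2)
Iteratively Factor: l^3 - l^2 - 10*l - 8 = (l + 1)*(l^2 - 2*l - 8) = (l - 4)*(l + 1)*(l + 2)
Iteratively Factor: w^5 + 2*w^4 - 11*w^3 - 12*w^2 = (w + 4)*(w^4 - 2*w^3 - 3*w^2) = (w - 3)*(w + 4)*(w^3 + w^2) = w*(w - 3)*(w + 4)*(w^2 + w) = w*(w - 3)*(w + 1)*(w + 4)*(w)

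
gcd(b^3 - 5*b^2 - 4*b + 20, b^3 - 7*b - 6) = b + 2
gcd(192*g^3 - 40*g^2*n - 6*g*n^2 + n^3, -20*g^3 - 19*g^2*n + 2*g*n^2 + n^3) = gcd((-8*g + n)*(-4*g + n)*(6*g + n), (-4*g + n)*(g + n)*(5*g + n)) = 4*g - n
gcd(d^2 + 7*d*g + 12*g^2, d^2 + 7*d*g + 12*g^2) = d^2 + 7*d*g + 12*g^2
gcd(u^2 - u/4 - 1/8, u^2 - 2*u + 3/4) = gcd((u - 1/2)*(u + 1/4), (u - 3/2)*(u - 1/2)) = u - 1/2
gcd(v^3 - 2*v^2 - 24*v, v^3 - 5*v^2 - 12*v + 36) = v - 6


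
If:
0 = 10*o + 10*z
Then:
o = -z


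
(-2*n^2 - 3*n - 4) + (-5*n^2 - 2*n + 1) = -7*n^2 - 5*n - 3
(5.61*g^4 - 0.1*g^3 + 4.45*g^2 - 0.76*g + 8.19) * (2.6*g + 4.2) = 14.586*g^5 + 23.302*g^4 + 11.15*g^3 + 16.714*g^2 + 18.102*g + 34.398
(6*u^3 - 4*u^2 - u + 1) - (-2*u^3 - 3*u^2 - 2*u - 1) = 8*u^3 - u^2 + u + 2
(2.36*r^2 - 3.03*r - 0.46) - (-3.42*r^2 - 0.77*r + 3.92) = 5.78*r^2 - 2.26*r - 4.38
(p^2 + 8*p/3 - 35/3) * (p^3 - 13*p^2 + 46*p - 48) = p^5 - 31*p^4/3 - p^3/3 + 679*p^2/3 - 1994*p/3 + 560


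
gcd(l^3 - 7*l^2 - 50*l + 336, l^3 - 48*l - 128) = l - 8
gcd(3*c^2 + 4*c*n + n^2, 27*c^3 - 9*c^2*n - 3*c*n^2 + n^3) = 3*c + n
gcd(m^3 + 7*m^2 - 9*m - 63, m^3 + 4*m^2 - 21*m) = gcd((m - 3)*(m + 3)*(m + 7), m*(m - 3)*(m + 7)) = m^2 + 4*m - 21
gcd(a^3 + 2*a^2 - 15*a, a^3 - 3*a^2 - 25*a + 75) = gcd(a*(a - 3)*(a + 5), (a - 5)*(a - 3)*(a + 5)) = a^2 + 2*a - 15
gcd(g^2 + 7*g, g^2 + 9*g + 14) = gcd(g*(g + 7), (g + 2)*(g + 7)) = g + 7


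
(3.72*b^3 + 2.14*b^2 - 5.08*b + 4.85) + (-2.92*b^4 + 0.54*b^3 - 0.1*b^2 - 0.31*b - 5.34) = -2.92*b^4 + 4.26*b^3 + 2.04*b^2 - 5.39*b - 0.49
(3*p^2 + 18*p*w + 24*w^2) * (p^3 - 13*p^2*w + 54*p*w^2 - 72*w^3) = 3*p^5 - 21*p^4*w - 48*p^3*w^2 + 444*p^2*w^3 - 1728*w^5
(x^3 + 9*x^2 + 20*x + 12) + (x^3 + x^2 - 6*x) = 2*x^3 + 10*x^2 + 14*x + 12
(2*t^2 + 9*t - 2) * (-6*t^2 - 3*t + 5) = -12*t^4 - 60*t^3 - 5*t^2 + 51*t - 10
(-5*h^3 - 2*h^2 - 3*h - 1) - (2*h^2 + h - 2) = -5*h^3 - 4*h^2 - 4*h + 1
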